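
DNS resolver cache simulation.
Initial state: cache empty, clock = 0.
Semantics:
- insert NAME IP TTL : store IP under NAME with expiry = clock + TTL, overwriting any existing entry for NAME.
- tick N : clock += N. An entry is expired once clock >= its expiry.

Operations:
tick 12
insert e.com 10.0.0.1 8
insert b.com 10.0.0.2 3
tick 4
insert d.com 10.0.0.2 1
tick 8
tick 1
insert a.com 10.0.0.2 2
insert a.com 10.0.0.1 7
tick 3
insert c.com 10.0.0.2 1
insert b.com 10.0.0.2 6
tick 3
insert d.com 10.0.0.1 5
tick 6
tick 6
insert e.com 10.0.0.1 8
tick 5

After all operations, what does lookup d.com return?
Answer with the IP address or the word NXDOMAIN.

Answer: NXDOMAIN

Derivation:
Op 1: tick 12 -> clock=12.
Op 2: insert e.com -> 10.0.0.1 (expiry=12+8=20). clock=12
Op 3: insert b.com -> 10.0.0.2 (expiry=12+3=15). clock=12
Op 4: tick 4 -> clock=16. purged={b.com}
Op 5: insert d.com -> 10.0.0.2 (expiry=16+1=17). clock=16
Op 6: tick 8 -> clock=24. purged={d.com,e.com}
Op 7: tick 1 -> clock=25.
Op 8: insert a.com -> 10.0.0.2 (expiry=25+2=27). clock=25
Op 9: insert a.com -> 10.0.0.1 (expiry=25+7=32). clock=25
Op 10: tick 3 -> clock=28.
Op 11: insert c.com -> 10.0.0.2 (expiry=28+1=29). clock=28
Op 12: insert b.com -> 10.0.0.2 (expiry=28+6=34). clock=28
Op 13: tick 3 -> clock=31. purged={c.com}
Op 14: insert d.com -> 10.0.0.1 (expiry=31+5=36). clock=31
Op 15: tick 6 -> clock=37. purged={a.com,b.com,d.com}
Op 16: tick 6 -> clock=43.
Op 17: insert e.com -> 10.0.0.1 (expiry=43+8=51). clock=43
Op 18: tick 5 -> clock=48.
lookup d.com: not in cache (expired or never inserted)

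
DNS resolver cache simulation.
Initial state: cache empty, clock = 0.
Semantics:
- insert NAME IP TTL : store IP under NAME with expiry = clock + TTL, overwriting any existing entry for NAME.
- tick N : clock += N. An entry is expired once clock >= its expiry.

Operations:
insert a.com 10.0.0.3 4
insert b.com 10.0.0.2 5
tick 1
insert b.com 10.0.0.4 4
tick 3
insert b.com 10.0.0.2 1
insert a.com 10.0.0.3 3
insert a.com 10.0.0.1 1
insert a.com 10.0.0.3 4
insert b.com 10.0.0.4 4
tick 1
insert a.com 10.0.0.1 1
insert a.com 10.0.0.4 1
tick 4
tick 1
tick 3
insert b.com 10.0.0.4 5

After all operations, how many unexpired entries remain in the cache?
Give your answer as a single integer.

Answer: 1

Derivation:
Op 1: insert a.com -> 10.0.0.3 (expiry=0+4=4). clock=0
Op 2: insert b.com -> 10.0.0.2 (expiry=0+5=5). clock=0
Op 3: tick 1 -> clock=1.
Op 4: insert b.com -> 10.0.0.4 (expiry=1+4=5). clock=1
Op 5: tick 3 -> clock=4. purged={a.com}
Op 6: insert b.com -> 10.0.0.2 (expiry=4+1=5). clock=4
Op 7: insert a.com -> 10.0.0.3 (expiry=4+3=7). clock=4
Op 8: insert a.com -> 10.0.0.1 (expiry=4+1=5). clock=4
Op 9: insert a.com -> 10.0.0.3 (expiry=4+4=8). clock=4
Op 10: insert b.com -> 10.0.0.4 (expiry=4+4=8). clock=4
Op 11: tick 1 -> clock=5.
Op 12: insert a.com -> 10.0.0.1 (expiry=5+1=6). clock=5
Op 13: insert a.com -> 10.0.0.4 (expiry=5+1=6). clock=5
Op 14: tick 4 -> clock=9. purged={a.com,b.com}
Op 15: tick 1 -> clock=10.
Op 16: tick 3 -> clock=13.
Op 17: insert b.com -> 10.0.0.4 (expiry=13+5=18). clock=13
Final cache (unexpired): {b.com} -> size=1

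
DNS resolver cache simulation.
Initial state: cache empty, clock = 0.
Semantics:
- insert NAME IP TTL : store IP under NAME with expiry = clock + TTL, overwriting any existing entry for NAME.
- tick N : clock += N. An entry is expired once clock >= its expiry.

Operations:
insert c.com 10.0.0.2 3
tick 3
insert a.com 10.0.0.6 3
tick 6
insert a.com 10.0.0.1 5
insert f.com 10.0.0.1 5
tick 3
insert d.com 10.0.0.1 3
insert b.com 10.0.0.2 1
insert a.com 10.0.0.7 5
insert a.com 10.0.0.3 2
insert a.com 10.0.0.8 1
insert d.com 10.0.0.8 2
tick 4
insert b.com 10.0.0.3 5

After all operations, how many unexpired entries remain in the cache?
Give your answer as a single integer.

Answer: 1

Derivation:
Op 1: insert c.com -> 10.0.0.2 (expiry=0+3=3). clock=0
Op 2: tick 3 -> clock=3. purged={c.com}
Op 3: insert a.com -> 10.0.0.6 (expiry=3+3=6). clock=3
Op 4: tick 6 -> clock=9. purged={a.com}
Op 5: insert a.com -> 10.0.0.1 (expiry=9+5=14). clock=9
Op 6: insert f.com -> 10.0.0.1 (expiry=9+5=14). clock=9
Op 7: tick 3 -> clock=12.
Op 8: insert d.com -> 10.0.0.1 (expiry=12+3=15). clock=12
Op 9: insert b.com -> 10.0.0.2 (expiry=12+1=13). clock=12
Op 10: insert a.com -> 10.0.0.7 (expiry=12+5=17). clock=12
Op 11: insert a.com -> 10.0.0.3 (expiry=12+2=14). clock=12
Op 12: insert a.com -> 10.0.0.8 (expiry=12+1=13). clock=12
Op 13: insert d.com -> 10.0.0.8 (expiry=12+2=14). clock=12
Op 14: tick 4 -> clock=16. purged={a.com,b.com,d.com,f.com}
Op 15: insert b.com -> 10.0.0.3 (expiry=16+5=21). clock=16
Final cache (unexpired): {b.com} -> size=1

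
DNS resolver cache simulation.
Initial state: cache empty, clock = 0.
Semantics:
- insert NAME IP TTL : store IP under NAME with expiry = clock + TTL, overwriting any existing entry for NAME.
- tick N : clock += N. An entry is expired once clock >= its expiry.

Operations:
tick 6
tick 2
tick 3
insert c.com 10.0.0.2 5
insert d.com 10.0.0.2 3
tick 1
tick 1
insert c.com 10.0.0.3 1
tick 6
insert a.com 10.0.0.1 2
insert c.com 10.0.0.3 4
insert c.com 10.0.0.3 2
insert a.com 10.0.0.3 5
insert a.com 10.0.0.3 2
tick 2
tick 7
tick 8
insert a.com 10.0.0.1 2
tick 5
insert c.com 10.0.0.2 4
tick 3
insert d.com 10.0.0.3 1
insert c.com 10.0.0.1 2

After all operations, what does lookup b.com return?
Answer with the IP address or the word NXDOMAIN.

Op 1: tick 6 -> clock=6.
Op 2: tick 2 -> clock=8.
Op 3: tick 3 -> clock=11.
Op 4: insert c.com -> 10.0.0.2 (expiry=11+5=16). clock=11
Op 5: insert d.com -> 10.0.0.2 (expiry=11+3=14). clock=11
Op 6: tick 1 -> clock=12.
Op 7: tick 1 -> clock=13.
Op 8: insert c.com -> 10.0.0.3 (expiry=13+1=14). clock=13
Op 9: tick 6 -> clock=19. purged={c.com,d.com}
Op 10: insert a.com -> 10.0.0.1 (expiry=19+2=21). clock=19
Op 11: insert c.com -> 10.0.0.3 (expiry=19+4=23). clock=19
Op 12: insert c.com -> 10.0.0.3 (expiry=19+2=21). clock=19
Op 13: insert a.com -> 10.0.0.3 (expiry=19+5=24). clock=19
Op 14: insert a.com -> 10.0.0.3 (expiry=19+2=21). clock=19
Op 15: tick 2 -> clock=21. purged={a.com,c.com}
Op 16: tick 7 -> clock=28.
Op 17: tick 8 -> clock=36.
Op 18: insert a.com -> 10.0.0.1 (expiry=36+2=38). clock=36
Op 19: tick 5 -> clock=41. purged={a.com}
Op 20: insert c.com -> 10.0.0.2 (expiry=41+4=45). clock=41
Op 21: tick 3 -> clock=44.
Op 22: insert d.com -> 10.0.0.3 (expiry=44+1=45). clock=44
Op 23: insert c.com -> 10.0.0.1 (expiry=44+2=46). clock=44
lookup b.com: not in cache (expired or never inserted)

Answer: NXDOMAIN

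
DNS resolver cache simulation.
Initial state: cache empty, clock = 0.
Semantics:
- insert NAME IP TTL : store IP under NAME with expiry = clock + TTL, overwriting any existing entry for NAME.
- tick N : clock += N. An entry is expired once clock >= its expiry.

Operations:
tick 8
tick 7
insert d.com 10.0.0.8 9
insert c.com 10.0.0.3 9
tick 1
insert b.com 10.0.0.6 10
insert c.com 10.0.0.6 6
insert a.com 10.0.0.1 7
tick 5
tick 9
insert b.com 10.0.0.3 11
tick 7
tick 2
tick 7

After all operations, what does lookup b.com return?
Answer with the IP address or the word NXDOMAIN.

Op 1: tick 8 -> clock=8.
Op 2: tick 7 -> clock=15.
Op 3: insert d.com -> 10.0.0.8 (expiry=15+9=24). clock=15
Op 4: insert c.com -> 10.0.0.3 (expiry=15+9=24). clock=15
Op 5: tick 1 -> clock=16.
Op 6: insert b.com -> 10.0.0.6 (expiry=16+10=26). clock=16
Op 7: insert c.com -> 10.0.0.6 (expiry=16+6=22). clock=16
Op 8: insert a.com -> 10.0.0.1 (expiry=16+7=23). clock=16
Op 9: tick 5 -> clock=21.
Op 10: tick 9 -> clock=30. purged={a.com,b.com,c.com,d.com}
Op 11: insert b.com -> 10.0.0.3 (expiry=30+11=41). clock=30
Op 12: tick 7 -> clock=37.
Op 13: tick 2 -> clock=39.
Op 14: tick 7 -> clock=46. purged={b.com}
lookup b.com: not in cache (expired or never inserted)

Answer: NXDOMAIN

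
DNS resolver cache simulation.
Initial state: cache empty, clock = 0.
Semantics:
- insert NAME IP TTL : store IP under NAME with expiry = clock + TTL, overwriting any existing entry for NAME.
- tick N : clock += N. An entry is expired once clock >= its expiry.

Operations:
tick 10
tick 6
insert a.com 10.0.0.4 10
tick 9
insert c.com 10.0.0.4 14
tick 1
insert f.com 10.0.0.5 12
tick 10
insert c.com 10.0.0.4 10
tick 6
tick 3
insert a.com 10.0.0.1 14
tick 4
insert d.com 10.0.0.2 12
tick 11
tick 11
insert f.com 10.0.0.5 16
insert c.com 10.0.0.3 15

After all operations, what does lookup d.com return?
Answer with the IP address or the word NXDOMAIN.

Op 1: tick 10 -> clock=10.
Op 2: tick 6 -> clock=16.
Op 3: insert a.com -> 10.0.0.4 (expiry=16+10=26). clock=16
Op 4: tick 9 -> clock=25.
Op 5: insert c.com -> 10.0.0.4 (expiry=25+14=39). clock=25
Op 6: tick 1 -> clock=26. purged={a.com}
Op 7: insert f.com -> 10.0.0.5 (expiry=26+12=38). clock=26
Op 8: tick 10 -> clock=36.
Op 9: insert c.com -> 10.0.0.4 (expiry=36+10=46). clock=36
Op 10: tick 6 -> clock=42. purged={f.com}
Op 11: tick 3 -> clock=45.
Op 12: insert a.com -> 10.0.0.1 (expiry=45+14=59). clock=45
Op 13: tick 4 -> clock=49. purged={c.com}
Op 14: insert d.com -> 10.0.0.2 (expiry=49+12=61). clock=49
Op 15: tick 11 -> clock=60. purged={a.com}
Op 16: tick 11 -> clock=71. purged={d.com}
Op 17: insert f.com -> 10.0.0.5 (expiry=71+16=87). clock=71
Op 18: insert c.com -> 10.0.0.3 (expiry=71+15=86). clock=71
lookup d.com: not in cache (expired or never inserted)

Answer: NXDOMAIN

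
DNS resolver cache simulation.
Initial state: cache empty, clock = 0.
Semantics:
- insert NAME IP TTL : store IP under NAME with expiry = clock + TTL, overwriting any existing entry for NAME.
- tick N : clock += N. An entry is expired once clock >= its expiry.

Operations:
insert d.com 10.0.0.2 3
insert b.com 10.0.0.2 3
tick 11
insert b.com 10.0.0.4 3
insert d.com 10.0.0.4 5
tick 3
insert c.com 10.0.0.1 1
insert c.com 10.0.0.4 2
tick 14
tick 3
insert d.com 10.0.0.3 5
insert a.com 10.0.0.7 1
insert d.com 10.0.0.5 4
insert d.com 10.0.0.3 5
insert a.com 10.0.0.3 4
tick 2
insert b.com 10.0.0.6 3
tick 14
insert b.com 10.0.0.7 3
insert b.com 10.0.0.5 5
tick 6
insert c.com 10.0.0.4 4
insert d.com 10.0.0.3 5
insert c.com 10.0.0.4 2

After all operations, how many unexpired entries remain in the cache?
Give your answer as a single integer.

Op 1: insert d.com -> 10.0.0.2 (expiry=0+3=3). clock=0
Op 2: insert b.com -> 10.0.0.2 (expiry=0+3=3). clock=0
Op 3: tick 11 -> clock=11. purged={b.com,d.com}
Op 4: insert b.com -> 10.0.0.4 (expiry=11+3=14). clock=11
Op 5: insert d.com -> 10.0.0.4 (expiry=11+5=16). clock=11
Op 6: tick 3 -> clock=14. purged={b.com}
Op 7: insert c.com -> 10.0.0.1 (expiry=14+1=15). clock=14
Op 8: insert c.com -> 10.0.0.4 (expiry=14+2=16). clock=14
Op 9: tick 14 -> clock=28. purged={c.com,d.com}
Op 10: tick 3 -> clock=31.
Op 11: insert d.com -> 10.0.0.3 (expiry=31+5=36). clock=31
Op 12: insert a.com -> 10.0.0.7 (expiry=31+1=32). clock=31
Op 13: insert d.com -> 10.0.0.5 (expiry=31+4=35). clock=31
Op 14: insert d.com -> 10.0.0.3 (expiry=31+5=36). clock=31
Op 15: insert a.com -> 10.0.0.3 (expiry=31+4=35). clock=31
Op 16: tick 2 -> clock=33.
Op 17: insert b.com -> 10.0.0.6 (expiry=33+3=36). clock=33
Op 18: tick 14 -> clock=47. purged={a.com,b.com,d.com}
Op 19: insert b.com -> 10.0.0.7 (expiry=47+3=50). clock=47
Op 20: insert b.com -> 10.0.0.5 (expiry=47+5=52). clock=47
Op 21: tick 6 -> clock=53. purged={b.com}
Op 22: insert c.com -> 10.0.0.4 (expiry=53+4=57). clock=53
Op 23: insert d.com -> 10.0.0.3 (expiry=53+5=58). clock=53
Op 24: insert c.com -> 10.0.0.4 (expiry=53+2=55). clock=53
Final cache (unexpired): {c.com,d.com} -> size=2

Answer: 2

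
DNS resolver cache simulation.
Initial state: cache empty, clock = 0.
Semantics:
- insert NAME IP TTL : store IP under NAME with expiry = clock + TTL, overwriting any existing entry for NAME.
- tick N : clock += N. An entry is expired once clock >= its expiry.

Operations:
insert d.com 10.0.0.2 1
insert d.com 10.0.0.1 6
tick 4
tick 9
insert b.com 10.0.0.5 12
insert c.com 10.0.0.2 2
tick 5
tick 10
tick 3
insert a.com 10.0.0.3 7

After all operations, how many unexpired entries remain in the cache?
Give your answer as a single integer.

Answer: 1

Derivation:
Op 1: insert d.com -> 10.0.0.2 (expiry=0+1=1). clock=0
Op 2: insert d.com -> 10.0.0.1 (expiry=0+6=6). clock=0
Op 3: tick 4 -> clock=4.
Op 4: tick 9 -> clock=13. purged={d.com}
Op 5: insert b.com -> 10.0.0.5 (expiry=13+12=25). clock=13
Op 6: insert c.com -> 10.0.0.2 (expiry=13+2=15). clock=13
Op 7: tick 5 -> clock=18. purged={c.com}
Op 8: tick 10 -> clock=28. purged={b.com}
Op 9: tick 3 -> clock=31.
Op 10: insert a.com -> 10.0.0.3 (expiry=31+7=38). clock=31
Final cache (unexpired): {a.com} -> size=1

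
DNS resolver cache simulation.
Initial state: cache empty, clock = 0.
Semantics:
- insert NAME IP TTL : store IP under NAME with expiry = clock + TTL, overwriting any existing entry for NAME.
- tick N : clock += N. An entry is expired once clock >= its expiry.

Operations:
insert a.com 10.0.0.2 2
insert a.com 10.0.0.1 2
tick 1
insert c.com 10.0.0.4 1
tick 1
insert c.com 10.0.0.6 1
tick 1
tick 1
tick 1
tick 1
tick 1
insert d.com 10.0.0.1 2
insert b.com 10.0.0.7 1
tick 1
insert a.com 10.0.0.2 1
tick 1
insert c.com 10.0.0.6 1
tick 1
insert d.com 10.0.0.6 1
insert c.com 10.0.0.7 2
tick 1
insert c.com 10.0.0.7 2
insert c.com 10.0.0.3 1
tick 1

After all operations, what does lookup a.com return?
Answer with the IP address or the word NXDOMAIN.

Answer: NXDOMAIN

Derivation:
Op 1: insert a.com -> 10.0.0.2 (expiry=0+2=2). clock=0
Op 2: insert a.com -> 10.0.0.1 (expiry=0+2=2). clock=0
Op 3: tick 1 -> clock=1.
Op 4: insert c.com -> 10.0.0.4 (expiry=1+1=2). clock=1
Op 5: tick 1 -> clock=2. purged={a.com,c.com}
Op 6: insert c.com -> 10.0.0.6 (expiry=2+1=3). clock=2
Op 7: tick 1 -> clock=3. purged={c.com}
Op 8: tick 1 -> clock=4.
Op 9: tick 1 -> clock=5.
Op 10: tick 1 -> clock=6.
Op 11: tick 1 -> clock=7.
Op 12: insert d.com -> 10.0.0.1 (expiry=7+2=9). clock=7
Op 13: insert b.com -> 10.0.0.7 (expiry=7+1=8). clock=7
Op 14: tick 1 -> clock=8. purged={b.com}
Op 15: insert a.com -> 10.0.0.2 (expiry=8+1=9). clock=8
Op 16: tick 1 -> clock=9. purged={a.com,d.com}
Op 17: insert c.com -> 10.0.0.6 (expiry=9+1=10). clock=9
Op 18: tick 1 -> clock=10. purged={c.com}
Op 19: insert d.com -> 10.0.0.6 (expiry=10+1=11). clock=10
Op 20: insert c.com -> 10.0.0.7 (expiry=10+2=12). clock=10
Op 21: tick 1 -> clock=11. purged={d.com}
Op 22: insert c.com -> 10.0.0.7 (expiry=11+2=13). clock=11
Op 23: insert c.com -> 10.0.0.3 (expiry=11+1=12). clock=11
Op 24: tick 1 -> clock=12. purged={c.com}
lookup a.com: not in cache (expired or never inserted)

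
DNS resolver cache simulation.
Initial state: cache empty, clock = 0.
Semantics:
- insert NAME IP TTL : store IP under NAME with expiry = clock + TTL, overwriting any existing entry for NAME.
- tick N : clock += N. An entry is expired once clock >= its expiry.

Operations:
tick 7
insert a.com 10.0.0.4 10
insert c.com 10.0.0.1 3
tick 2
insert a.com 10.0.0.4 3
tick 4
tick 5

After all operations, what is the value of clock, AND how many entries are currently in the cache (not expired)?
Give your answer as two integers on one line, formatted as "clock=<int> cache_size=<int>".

Op 1: tick 7 -> clock=7.
Op 2: insert a.com -> 10.0.0.4 (expiry=7+10=17). clock=7
Op 3: insert c.com -> 10.0.0.1 (expiry=7+3=10). clock=7
Op 4: tick 2 -> clock=9.
Op 5: insert a.com -> 10.0.0.4 (expiry=9+3=12). clock=9
Op 6: tick 4 -> clock=13. purged={a.com,c.com}
Op 7: tick 5 -> clock=18.
Final clock = 18
Final cache (unexpired): {} -> size=0

Answer: clock=18 cache_size=0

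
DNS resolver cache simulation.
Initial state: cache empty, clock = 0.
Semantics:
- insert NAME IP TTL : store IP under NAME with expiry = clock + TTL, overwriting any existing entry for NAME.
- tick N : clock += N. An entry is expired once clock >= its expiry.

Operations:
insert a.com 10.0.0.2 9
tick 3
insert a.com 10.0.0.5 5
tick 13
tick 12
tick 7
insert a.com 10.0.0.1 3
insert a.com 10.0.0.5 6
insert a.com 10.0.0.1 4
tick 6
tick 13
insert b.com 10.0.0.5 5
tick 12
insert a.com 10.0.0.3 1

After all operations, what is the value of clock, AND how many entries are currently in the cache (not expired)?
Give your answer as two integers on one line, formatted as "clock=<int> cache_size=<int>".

Answer: clock=66 cache_size=1

Derivation:
Op 1: insert a.com -> 10.0.0.2 (expiry=0+9=9). clock=0
Op 2: tick 3 -> clock=3.
Op 3: insert a.com -> 10.0.0.5 (expiry=3+5=8). clock=3
Op 4: tick 13 -> clock=16. purged={a.com}
Op 5: tick 12 -> clock=28.
Op 6: tick 7 -> clock=35.
Op 7: insert a.com -> 10.0.0.1 (expiry=35+3=38). clock=35
Op 8: insert a.com -> 10.0.0.5 (expiry=35+6=41). clock=35
Op 9: insert a.com -> 10.0.0.1 (expiry=35+4=39). clock=35
Op 10: tick 6 -> clock=41. purged={a.com}
Op 11: tick 13 -> clock=54.
Op 12: insert b.com -> 10.0.0.5 (expiry=54+5=59). clock=54
Op 13: tick 12 -> clock=66. purged={b.com}
Op 14: insert a.com -> 10.0.0.3 (expiry=66+1=67). clock=66
Final clock = 66
Final cache (unexpired): {a.com} -> size=1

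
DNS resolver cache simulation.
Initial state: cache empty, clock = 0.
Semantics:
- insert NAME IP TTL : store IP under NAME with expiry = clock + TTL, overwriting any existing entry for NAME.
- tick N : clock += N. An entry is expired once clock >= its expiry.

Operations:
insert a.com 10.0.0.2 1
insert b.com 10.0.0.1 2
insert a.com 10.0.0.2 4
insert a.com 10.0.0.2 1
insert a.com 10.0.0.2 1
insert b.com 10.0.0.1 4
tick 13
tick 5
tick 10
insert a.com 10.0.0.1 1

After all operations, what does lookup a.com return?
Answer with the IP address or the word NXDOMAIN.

Answer: 10.0.0.1

Derivation:
Op 1: insert a.com -> 10.0.0.2 (expiry=0+1=1). clock=0
Op 2: insert b.com -> 10.0.0.1 (expiry=0+2=2). clock=0
Op 3: insert a.com -> 10.0.0.2 (expiry=0+4=4). clock=0
Op 4: insert a.com -> 10.0.0.2 (expiry=0+1=1). clock=0
Op 5: insert a.com -> 10.0.0.2 (expiry=0+1=1). clock=0
Op 6: insert b.com -> 10.0.0.1 (expiry=0+4=4). clock=0
Op 7: tick 13 -> clock=13. purged={a.com,b.com}
Op 8: tick 5 -> clock=18.
Op 9: tick 10 -> clock=28.
Op 10: insert a.com -> 10.0.0.1 (expiry=28+1=29). clock=28
lookup a.com: present, ip=10.0.0.1 expiry=29 > clock=28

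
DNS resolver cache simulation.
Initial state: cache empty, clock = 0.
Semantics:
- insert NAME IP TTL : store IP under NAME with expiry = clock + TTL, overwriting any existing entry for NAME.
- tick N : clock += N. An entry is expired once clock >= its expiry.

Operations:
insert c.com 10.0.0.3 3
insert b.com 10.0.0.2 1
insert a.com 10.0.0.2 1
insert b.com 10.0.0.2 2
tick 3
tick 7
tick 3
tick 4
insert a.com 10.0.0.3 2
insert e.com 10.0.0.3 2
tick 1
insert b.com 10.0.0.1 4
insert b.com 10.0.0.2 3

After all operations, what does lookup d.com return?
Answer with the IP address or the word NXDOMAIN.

Op 1: insert c.com -> 10.0.0.3 (expiry=0+3=3). clock=0
Op 2: insert b.com -> 10.0.0.2 (expiry=0+1=1). clock=0
Op 3: insert a.com -> 10.0.0.2 (expiry=0+1=1). clock=0
Op 4: insert b.com -> 10.0.0.2 (expiry=0+2=2). clock=0
Op 5: tick 3 -> clock=3. purged={a.com,b.com,c.com}
Op 6: tick 7 -> clock=10.
Op 7: tick 3 -> clock=13.
Op 8: tick 4 -> clock=17.
Op 9: insert a.com -> 10.0.0.3 (expiry=17+2=19). clock=17
Op 10: insert e.com -> 10.0.0.3 (expiry=17+2=19). clock=17
Op 11: tick 1 -> clock=18.
Op 12: insert b.com -> 10.0.0.1 (expiry=18+4=22). clock=18
Op 13: insert b.com -> 10.0.0.2 (expiry=18+3=21). clock=18
lookup d.com: not in cache (expired or never inserted)

Answer: NXDOMAIN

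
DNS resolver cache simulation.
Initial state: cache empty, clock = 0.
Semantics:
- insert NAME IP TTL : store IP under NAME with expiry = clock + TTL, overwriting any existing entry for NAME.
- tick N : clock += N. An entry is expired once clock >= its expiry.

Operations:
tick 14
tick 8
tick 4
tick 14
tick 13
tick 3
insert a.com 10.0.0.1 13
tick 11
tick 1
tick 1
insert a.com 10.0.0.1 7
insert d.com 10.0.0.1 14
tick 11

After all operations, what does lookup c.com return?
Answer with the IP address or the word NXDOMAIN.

Answer: NXDOMAIN

Derivation:
Op 1: tick 14 -> clock=14.
Op 2: tick 8 -> clock=22.
Op 3: tick 4 -> clock=26.
Op 4: tick 14 -> clock=40.
Op 5: tick 13 -> clock=53.
Op 6: tick 3 -> clock=56.
Op 7: insert a.com -> 10.0.0.1 (expiry=56+13=69). clock=56
Op 8: tick 11 -> clock=67.
Op 9: tick 1 -> clock=68.
Op 10: tick 1 -> clock=69. purged={a.com}
Op 11: insert a.com -> 10.0.0.1 (expiry=69+7=76). clock=69
Op 12: insert d.com -> 10.0.0.1 (expiry=69+14=83). clock=69
Op 13: tick 11 -> clock=80. purged={a.com}
lookup c.com: not in cache (expired or never inserted)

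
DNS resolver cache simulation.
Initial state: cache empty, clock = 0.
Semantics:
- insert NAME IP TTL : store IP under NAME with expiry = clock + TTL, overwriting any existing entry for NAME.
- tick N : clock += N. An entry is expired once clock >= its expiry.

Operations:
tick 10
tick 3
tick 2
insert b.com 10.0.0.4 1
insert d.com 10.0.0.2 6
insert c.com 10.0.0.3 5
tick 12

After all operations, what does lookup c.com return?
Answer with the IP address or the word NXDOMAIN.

Answer: NXDOMAIN

Derivation:
Op 1: tick 10 -> clock=10.
Op 2: tick 3 -> clock=13.
Op 3: tick 2 -> clock=15.
Op 4: insert b.com -> 10.0.0.4 (expiry=15+1=16). clock=15
Op 5: insert d.com -> 10.0.0.2 (expiry=15+6=21). clock=15
Op 6: insert c.com -> 10.0.0.3 (expiry=15+5=20). clock=15
Op 7: tick 12 -> clock=27. purged={b.com,c.com,d.com}
lookup c.com: not in cache (expired or never inserted)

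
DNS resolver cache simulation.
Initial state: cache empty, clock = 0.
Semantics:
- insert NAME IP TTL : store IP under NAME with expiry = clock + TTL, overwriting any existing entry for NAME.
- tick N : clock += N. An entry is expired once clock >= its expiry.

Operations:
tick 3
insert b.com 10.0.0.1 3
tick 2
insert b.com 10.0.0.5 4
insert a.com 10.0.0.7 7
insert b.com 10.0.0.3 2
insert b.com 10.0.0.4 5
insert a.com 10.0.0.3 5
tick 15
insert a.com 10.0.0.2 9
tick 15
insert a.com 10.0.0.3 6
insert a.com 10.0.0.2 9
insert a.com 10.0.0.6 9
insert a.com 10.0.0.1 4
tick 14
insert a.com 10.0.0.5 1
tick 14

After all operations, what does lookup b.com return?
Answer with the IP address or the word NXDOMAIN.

Answer: NXDOMAIN

Derivation:
Op 1: tick 3 -> clock=3.
Op 2: insert b.com -> 10.0.0.1 (expiry=3+3=6). clock=3
Op 3: tick 2 -> clock=5.
Op 4: insert b.com -> 10.0.0.5 (expiry=5+4=9). clock=5
Op 5: insert a.com -> 10.0.0.7 (expiry=5+7=12). clock=5
Op 6: insert b.com -> 10.0.0.3 (expiry=5+2=7). clock=5
Op 7: insert b.com -> 10.0.0.4 (expiry=5+5=10). clock=5
Op 8: insert a.com -> 10.0.0.3 (expiry=5+5=10). clock=5
Op 9: tick 15 -> clock=20. purged={a.com,b.com}
Op 10: insert a.com -> 10.0.0.2 (expiry=20+9=29). clock=20
Op 11: tick 15 -> clock=35. purged={a.com}
Op 12: insert a.com -> 10.0.0.3 (expiry=35+6=41). clock=35
Op 13: insert a.com -> 10.0.0.2 (expiry=35+9=44). clock=35
Op 14: insert a.com -> 10.0.0.6 (expiry=35+9=44). clock=35
Op 15: insert a.com -> 10.0.0.1 (expiry=35+4=39). clock=35
Op 16: tick 14 -> clock=49. purged={a.com}
Op 17: insert a.com -> 10.0.0.5 (expiry=49+1=50). clock=49
Op 18: tick 14 -> clock=63. purged={a.com}
lookup b.com: not in cache (expired or never inserted)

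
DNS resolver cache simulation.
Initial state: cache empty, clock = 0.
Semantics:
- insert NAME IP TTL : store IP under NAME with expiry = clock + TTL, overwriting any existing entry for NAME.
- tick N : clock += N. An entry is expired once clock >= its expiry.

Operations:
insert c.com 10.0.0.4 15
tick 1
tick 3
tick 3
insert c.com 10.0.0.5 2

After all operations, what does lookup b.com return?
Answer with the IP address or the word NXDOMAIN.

Answer: NXDOMAIN

Derivation:
Op 1: insert c.com -> 10.0.0.4 (expiry=0+15=15). clock=0
Op 2: tick 1 -> clock=1.
Op 3: tick 3 -> clock=4.
Op 4: tick 3 -> clock=7.
Op 5: insert c.com -> 10.0.0.5 (expiry=7+2=9). clock=7
lookup b.com: not in cache (expired or never inserted)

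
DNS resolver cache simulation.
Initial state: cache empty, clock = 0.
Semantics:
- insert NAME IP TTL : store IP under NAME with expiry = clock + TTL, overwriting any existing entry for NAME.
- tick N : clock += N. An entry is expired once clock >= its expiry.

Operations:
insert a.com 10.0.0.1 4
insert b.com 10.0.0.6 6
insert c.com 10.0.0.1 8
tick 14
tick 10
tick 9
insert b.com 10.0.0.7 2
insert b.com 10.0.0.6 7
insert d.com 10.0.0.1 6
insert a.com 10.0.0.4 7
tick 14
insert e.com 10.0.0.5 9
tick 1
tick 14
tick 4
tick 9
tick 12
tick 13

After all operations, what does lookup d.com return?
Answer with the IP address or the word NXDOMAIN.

Op 1: insert a.com -> 10.0.0.1 (expiry=0+4=4). clock=0
Op 2: insert b.com -> 10.0.0.6 (expiry=0+6=6). clock=0
Op 3: insert c.com -> 10.0.0.1 (expiry=0+8=8). clock=0
Op 4: tick 14 -> clock=14. purged={a.com,b.com,c.com}
Op 5: tick 10 -> clock=24.
Op 6: tick 9 -> clock=33.
Op 7: insert b.com -> 10.0.0.7 (expiry=33+2=35). clock=33
Op 8: insert b.com -> 10.0.0.6 (expiry=33+7=40). clock=33
Op 9: insert d.com -> 10.0.0.1 (expiry=33+6=39). clock=33
Op 10: insert a.com -> 10.0.0.4 (expiry=33+7=40). clock=33
Op 11: tick 14 -> clock=47. purged={a.com,b.com,d.com}
Op 12: insert e.com -> 10.0.0.5 (expiry=47+9=56). clock=47
Op 13: tick 1 -> clock=48.
Op 14: tick 14 -> clock=62. purged={e.com}
Op 15: tick 4 -> clock=66.
Op 16: tick 9 -> clock=75.
Op 17: tick 12 -> clock=87.
Op 18: tick 13 -> clock=100.
lookup d.com: not in cache (expired or never inserted)

Answer: NXDOMAIN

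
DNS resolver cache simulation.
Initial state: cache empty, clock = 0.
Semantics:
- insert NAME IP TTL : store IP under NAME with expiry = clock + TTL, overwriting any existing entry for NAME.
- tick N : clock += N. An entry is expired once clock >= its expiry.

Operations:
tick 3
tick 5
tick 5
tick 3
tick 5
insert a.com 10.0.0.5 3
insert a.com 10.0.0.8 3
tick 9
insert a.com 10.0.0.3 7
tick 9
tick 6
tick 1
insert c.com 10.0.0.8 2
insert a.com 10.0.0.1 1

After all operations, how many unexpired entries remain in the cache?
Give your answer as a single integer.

Answer: 2

Derivation:
Op 1: tick 3 -> clock=3.
Op 2: tick 5 -> clock=8.
Op 3: tick 5 -> clock=13.
Op 4: tick 3 -> clock=16.
Op 5: tick 5 -> clock=21.
Op 6: insert a.com -> 10.0.0.5 (expiry=21+3=24). clock=21
Op 7: insert a.com -> 10.0.0.8 (expiry=21+3=24). clock=21
Op 8: tick 9 -> clock=30. purged={a.com}
Op 9: insert a.com -> 10.0.0.3 (expiry=30+7=37). clock=30
Op 10: tick 9 -> clock=39. purged={a.com}
Op 11: tick 6 -> clock=45.
Op 12: tick 1 -> clock=46.
Op 13: insert c.com -> 10.0.0.8 (expiry=46+2=48). clock=46
Op 14: insert a.com -> 10.0.0.1 (expiry=46+1=47). clock=46
Final cache (unexpired): {a.com,c.com} -> size=2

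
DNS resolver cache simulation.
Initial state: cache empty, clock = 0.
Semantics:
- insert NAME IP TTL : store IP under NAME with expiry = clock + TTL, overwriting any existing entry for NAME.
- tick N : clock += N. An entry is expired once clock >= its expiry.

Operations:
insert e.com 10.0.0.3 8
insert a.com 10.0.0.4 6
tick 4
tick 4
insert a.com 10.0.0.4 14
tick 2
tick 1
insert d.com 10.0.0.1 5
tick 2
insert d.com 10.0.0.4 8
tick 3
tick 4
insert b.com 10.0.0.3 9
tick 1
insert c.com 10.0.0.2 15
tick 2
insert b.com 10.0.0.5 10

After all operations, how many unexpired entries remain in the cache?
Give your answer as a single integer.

Op 1: insert e.com -> 10.0.0.3 (expiry=0+8=8). clock=0
Op 2: insert a.com -> 10.0.0.4 (expiry=0+6=6). clock=0
Op 3: tick 4 -> clock=4.
Op 4: tick 4 -> clock=8. purged={a.com,e.com}
Op 5: insert a.com -> 10.0.0.4 (expiry=8+14=22). clock=8
Op 6: tick 2 -> clock=10.
Op 7: tick 1 -> clock=11.
Op 8: insert d.com -> 10.0.0.1 (expiry=11+5=16). clock=11
Op 9: tick 2 -> clock=13.
Op 10: insert d.com -> 10.0.0.4 (expiry=13+8=21). clock=13
Op 11: tick 3 -> clock=16.
Op 12: tick 4 -> clock=20.
Op 13: insert b.com -> 10.0.0.3 (expiry=20+9=29). clock=20
Op 14: tick 1 -> clock=21. purged={d.com}
Op 15: insert c.com -> 10.0.0.2 (expiry=21+15=36). clock=21
Op 16: tick 2 -> clock=23. purged={a.com}
Op 17: insert b.com -> 10.0.0.5 (expiry=23+10=33). clock=23
Final cache (unexpired): {b.com,c.com} -> size=2

Answer: 2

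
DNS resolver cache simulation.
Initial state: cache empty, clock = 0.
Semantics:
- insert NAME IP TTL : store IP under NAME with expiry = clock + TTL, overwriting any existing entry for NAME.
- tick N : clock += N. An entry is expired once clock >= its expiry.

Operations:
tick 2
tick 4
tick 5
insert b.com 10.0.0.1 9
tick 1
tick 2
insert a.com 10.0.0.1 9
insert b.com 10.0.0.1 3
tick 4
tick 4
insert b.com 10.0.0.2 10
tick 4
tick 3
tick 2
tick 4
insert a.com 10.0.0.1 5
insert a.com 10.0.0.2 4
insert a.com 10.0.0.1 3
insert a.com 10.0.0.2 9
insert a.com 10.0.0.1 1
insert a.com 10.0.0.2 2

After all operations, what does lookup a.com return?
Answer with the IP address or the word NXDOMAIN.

Op 1: tick 2 -> clock=2.
Op 2: tick 4 -> clock=6.
Op 3: tick 5 -> clock=11.
Op 4: insert b.com -> 10.0.0.1 (expiry=11+9=20). clock=11
Op 5: tick 1 -> clock=12.
Op 6: tick 2 -> clock=14.
Op 7: insert a.com -> 10.0.0.1 (expiry=14+9=23). clock=14
Op 8: insert b.com -> 10.0.0.1 (expiry=14+3=17). clock=14
Op 9: tick 4 -> clock=18. purged={b.com}
Op 10: tick 4 -> clock=22.
Op 11: insert b.com -> 10.0.0.2 (expiry=22+10=32). clock=22
Op 12: tick 4 -> clock=26. purged={a.com}
Op 13: tick 3 -> clock=29.
Op 14: tick 2 -> clock=31.
Op 15: tick 4 -> clock=35. purged={b.com}
Op 16: insert a.com -> 10.0.0.1 (expiry=35+5=40). clock=35
Op 17: insert a.com -> 10.0.0.2 (expiry=35+4=39). clock=35
Op 18: insert a.com -> 10.0.0.1 (expiry=35+3=38). clock=35
Op 19: insert a.com -> 10.0.0.2 (expiry=35+9=44). clock=35
Op 20: insert a.com -> 10.0.0.1 (expiry=35+1=36). clock=35
Op 21: insert a.com -> 10.0.0.2 (expiry=35+2=37). clock=35
lookup a.com: present, ip=10.0.0.2 expiry=37 > clock=35

Answer: 10.0.0.2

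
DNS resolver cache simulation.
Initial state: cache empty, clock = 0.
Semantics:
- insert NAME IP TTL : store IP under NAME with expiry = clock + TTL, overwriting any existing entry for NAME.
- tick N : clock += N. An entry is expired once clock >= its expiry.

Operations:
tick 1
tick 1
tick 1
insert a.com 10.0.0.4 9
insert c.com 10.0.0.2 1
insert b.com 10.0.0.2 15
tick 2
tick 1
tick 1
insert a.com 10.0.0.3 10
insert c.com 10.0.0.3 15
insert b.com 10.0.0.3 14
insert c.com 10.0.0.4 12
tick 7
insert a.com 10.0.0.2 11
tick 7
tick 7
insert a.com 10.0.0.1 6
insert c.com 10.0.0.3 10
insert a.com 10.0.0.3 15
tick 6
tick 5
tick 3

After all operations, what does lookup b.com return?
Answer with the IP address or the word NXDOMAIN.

Answer: NXDOMAIN

Derivation:
Op 1: tick 1 -> clock=1.
Op 2: tick 1 -> clock=2.
Op 3: tick 1 -> clock=3.
Op 4: insert a.com -> 10.0.0.4 (expiry=3+9=12). clock=3
Op 5: insert c.com -> 10.0.0.2 (expiry=3+1=4). clock=3
Op 6: insert b.com -> 10.0.0.2 (expiry=3+15=18). clock=3
Op 7: tick 2 -> clock=5. purged={c.com}
Op 8: tick 1 -> clock=6.
Op 9: tick 1 -> clock=7.
Op 10: insert a.com -> 10.0.0.3 (expiry=7+10=17). clock=7
Op 11: insert c.com -> 10.0.0.3 (expiry=7+15=22). clock=7
Op 12: insert b.com -> 10.0.0.3 (expiry=7+14=21). clock=7
Op 13: insert c.com -> 10.0.0.4 (expiry=7+12=19). clock=7
Op 14: tick 7 -> clock=14.
Op 15: insert a.com -> 10.0.0.2 (expiry=14+11=25). clock=14
Op 16: tick 7 -> clock=21. purged={b.com,c.com}
Op 17: tick 7 -> clock=28. purged={a.com}
Op 18: insert a.com -> 10.0.0.1 (expiry=28+6=34). clock=28
Op 19: insert c.com -> 10.0.0.3 (expiry=28+10=38). clock=28
Op 20: insert a.com -> 10.0.0.3 (expiry=28+15=43). clock=28
Op 21: tick 6 -> clock=34.
Op 22: tick 5 -> clock=39. purged={c.com}
Op 23: tick 3 -> clock=42.
lookup b.com: not in cache (expired or never inserted)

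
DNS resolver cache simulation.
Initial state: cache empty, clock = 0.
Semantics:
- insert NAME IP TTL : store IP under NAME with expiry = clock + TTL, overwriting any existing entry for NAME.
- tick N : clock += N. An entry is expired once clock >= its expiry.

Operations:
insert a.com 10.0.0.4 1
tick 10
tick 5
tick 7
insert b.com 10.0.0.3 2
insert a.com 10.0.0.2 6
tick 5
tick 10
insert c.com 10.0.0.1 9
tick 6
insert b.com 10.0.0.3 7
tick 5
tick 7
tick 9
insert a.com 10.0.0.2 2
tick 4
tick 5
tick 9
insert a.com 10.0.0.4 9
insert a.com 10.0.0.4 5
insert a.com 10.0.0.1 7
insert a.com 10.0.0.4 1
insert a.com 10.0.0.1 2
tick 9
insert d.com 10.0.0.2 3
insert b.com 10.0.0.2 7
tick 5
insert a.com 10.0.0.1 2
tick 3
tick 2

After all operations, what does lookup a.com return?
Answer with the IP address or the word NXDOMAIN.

Answer: NXDOMAIN

Derivation:
Op 1: insert a.com -> 10.0.0.4 (expiry=0+1=1). clock=0
Op 2: tick 10 -> clock=10. purged={a.com}
Op 3: tick 5 -> clock=15.
Op 4: tick 7 -> clock=22.
Op 5: insert b.com -> 10.0.0.3 (expiry=22+2=24). clock=22
Op 6: insert a.com -> 10.0.0.2 (expiry=22+6=28). clock=22
Op 7: tick 5 -> clock=27. purged={b.com}
Op 8: tick 10 -> clock=37. purged={a.com}
Op 9: insert c.com -> 10.0.0.1 (expiry=37+9=46). clock=37
Op 10: tick 6 -> clock=43.
Op 11: insert b.com -> 10.0.0.3 (expiry=43+7=50). clock=43
Op 12: tick 5 -> clock=48. purged={c.com}
Op 13: tick 7 -> clock=55. purged={b.com}
Op 14: tick 9 -> clock=64.
Op 15: insert a.com -> 10.0.0.2 (expiry=64+2=66). clock=64
Op 16: tick 4 -> clock=68. purged={a.com}
Op 17: tick 5 -> clock=73.
Op 18: tick 9 -> clock=82.
Op 19: insert a.com -> 10.0.0.4 (expiry=82+9=91). clock=82
Op 20: insert a.com -> 10.0.0.4 (expiry=82+5=87). clock=82
Op 21: insert a.com -> 10.0.0.1 (expiry=82+7=89). clock=82
Op 22: insert a.com -> 10.0.0.4 (expiry=82+1=83). clock=82
Op 23: insert a.com -> 10.0.0.1 (expiry=82+2=84). clock=82
Op 24: tick 9 -> clock=91. purged={a.com}
Op 25: insert d.com -> 10.0.0.2 (expiry=91+3=94). clock=91
Op 26: insert b.com -> 10.0.0.2 (expiry=91+7=98). clock=91
Op 27: tick 5 -> clock=96. purged={d.com}
Op 28: insert a.com -> 10.0.0.1 (expiry=96+2=98). clock=96
Op 29: tick 3 -> clock=99. purged={a.com,b.com}
Op 30: tick 2 -> clock=101.
lookup a.com: not in cache (expired or never inserted)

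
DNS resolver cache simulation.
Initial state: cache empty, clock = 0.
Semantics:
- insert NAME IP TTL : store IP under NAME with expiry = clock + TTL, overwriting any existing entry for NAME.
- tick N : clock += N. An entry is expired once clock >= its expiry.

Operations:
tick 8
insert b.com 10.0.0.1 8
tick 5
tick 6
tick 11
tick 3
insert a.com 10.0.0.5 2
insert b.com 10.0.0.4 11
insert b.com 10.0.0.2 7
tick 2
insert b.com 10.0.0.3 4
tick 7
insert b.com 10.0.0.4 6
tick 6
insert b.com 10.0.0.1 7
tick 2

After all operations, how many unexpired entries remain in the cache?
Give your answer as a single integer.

Answer: 1

Derivation:
Op 1: tick 8 -> clock=8.
Op 2: insert b.com -> 10.0.0.1 (expiry=8+8=16). clock=8
Op 3: tick 5 -> clock=13.
Op 4: tick 6 -> clock=19. purged={b.com}
Op 5: tick 11 -> clock=30.
Op 6: tick 3 -> clock=33.
Op 7: insert a.com -> 10.0.0.5 (expiry=33+2=35). clock=33
Op 8: insert b.com -> 10.0.0.4 (expiry=33+11=44). clock=33
Op 9: insert b.com -> 10.0.0.2 (expiry=33+7=40). clock=33
Op 10: tick 2 -> clock=35. purged={a.com}
Op 11: insert b.com -> 10.0.0.3 (expiry=35+4=39). clock=35
Op 12: tick 7 -> clock=42. purged={b.com}
Op 13: insert b.com -> 10.0.0.4 (expiry=42+6=48). clock=42
Op 14: tick 6 -> clock=48. purged={b.com}
Op 15: insert b.com -> 10.0.0.1 (expiry=48+7=55). clock=48
Op 16: tick 2 -> clock=50.
Final cache (unexpired): {b.com} -> size=1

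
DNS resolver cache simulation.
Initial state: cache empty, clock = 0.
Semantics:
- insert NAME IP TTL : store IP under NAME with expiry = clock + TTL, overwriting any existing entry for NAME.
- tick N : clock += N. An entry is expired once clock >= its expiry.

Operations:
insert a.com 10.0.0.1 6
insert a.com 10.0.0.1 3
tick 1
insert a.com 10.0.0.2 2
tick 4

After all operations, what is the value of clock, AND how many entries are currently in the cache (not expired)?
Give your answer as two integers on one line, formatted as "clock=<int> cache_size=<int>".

Answer: clock=5 cache_size=0

Derivation:
Op 1: insert a.com -> 10.0.0.1 (expiry=0+6=6). clock=0
Op 2: insert a.com -> 10.0.0.1 (expiry=0+3=3). clock=0
Op 3: tick 1 -> clock=1.
Op 4: insert a.com -> 10.0.0.2 (expiry=1+2=3). clock=1
Op 5: tick 4 -> clock=5. purged={a.com}
Final clock = 5
Final cache (unexpired): {} -> size=0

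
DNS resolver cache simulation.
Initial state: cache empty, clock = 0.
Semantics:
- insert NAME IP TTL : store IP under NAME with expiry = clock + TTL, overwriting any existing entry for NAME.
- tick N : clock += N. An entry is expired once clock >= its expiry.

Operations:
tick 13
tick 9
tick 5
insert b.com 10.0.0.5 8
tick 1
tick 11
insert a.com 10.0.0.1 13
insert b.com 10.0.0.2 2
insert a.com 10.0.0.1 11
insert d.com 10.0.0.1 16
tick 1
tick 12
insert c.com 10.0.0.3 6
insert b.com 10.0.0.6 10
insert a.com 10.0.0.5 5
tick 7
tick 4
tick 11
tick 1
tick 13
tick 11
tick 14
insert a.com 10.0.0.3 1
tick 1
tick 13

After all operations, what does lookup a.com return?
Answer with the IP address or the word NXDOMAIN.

Answer: NXDOMAIN

Derivation:
Op 1: tick 13 -> clock=13.
Op 2: tick 9 -> clock=22.
Op 3: tick 5 -> clock=27.
Op 4: insert b.com -> 10.0.0.5 (expiry=27+8=35). clock=27
Op 5: tick 1 -> clock=28.
Op 6: tick 11 -> clock=39. purged={b.com}
Op 7: insert a.com -> 10.0.0.1 (expiry=39+13=52). clock=39
Op 8: insert b.com -> 10.0.0.2 (expiry=39+2=41). clock=39
Op 9: insert a.com -> 10.0.0.1 (expiry=39+11=50). clock=39
Op 10: insert d.com -> 10.0.0.1 (expiry=39+16=55). clock=39
Op 11: tick 1 -> clock=40.
Op 12: tick 12 -> clock=52. purged={a.com,b.com}
Op 13: insert c.com -> 10.0.0.3 (expiry=52+6=58). clock=52
Op 14: insert b.com -> 10.0.0.6 (expiry=52+10=62). clock=52
Op 15: insert a.com -> 10.0.0.5 (expiry=52+5=57). clock=52
Op 16: tick 7 -> clock=59. purged={a.com,c.com,d.com}
Op 17: tick 4 -> clock=63. purged={b.com}
Op 18: tick 11 -> clock=74.
Op 19: tick 1 -> clock=75.
Op 20: tick 13 -> clock=88.
Op 21: tick 11 -> clock=99.
Op 22: tick 14 -> clock=113.
Op 23: insert a.com -> 10.0.0.3 (expiry=113+1=114). clock=113
Op 24: tick 1 -> clock=114. purged={a.com}
Op 25: tick 13 -> clock=127.
lookup a.com: not in cache (expired or never inserted)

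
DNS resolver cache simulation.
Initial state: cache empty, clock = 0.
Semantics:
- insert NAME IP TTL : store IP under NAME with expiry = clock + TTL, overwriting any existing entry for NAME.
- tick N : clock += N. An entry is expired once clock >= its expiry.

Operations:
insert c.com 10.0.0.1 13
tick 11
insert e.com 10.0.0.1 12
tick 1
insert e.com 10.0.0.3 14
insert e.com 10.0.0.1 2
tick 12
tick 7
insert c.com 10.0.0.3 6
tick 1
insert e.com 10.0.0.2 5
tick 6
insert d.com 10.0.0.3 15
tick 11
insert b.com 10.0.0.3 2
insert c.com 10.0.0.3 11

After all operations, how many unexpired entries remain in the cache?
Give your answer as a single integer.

Answer: 3

Derivation:
Op 1: insert c.com -> 10.0.0.1 (expiry=0+13=13). clock=0
Op 2: tick 11 -> clock=11.
Op 3: insert e.com -> 10.0.0.1 (expiry=11+12=23). clock=11
Op 4: tick 1 -> clock=12.
Op 5: insert e.com -> 10.0.0.3 (expiry=12+14=26). clock=12
Op 6: insert e.com -> 10.0.0.1 (expiry=12+2=14). clock=12
Op 7: tick 12 -> clock=24. purged={c.com,e.com}
Op 8: tick 7 -> clock=31.
Op 9: insert c.com -> 10.0.0.3 (expiry=31+6=37). clock=31
Op 10: tick 1 -> clock=32.
Op 11: insert e.com -> 10.0.0.2 (expiry=32+5=37). clock=32
Op 12: tick 6 -> clock=38. purged={c.com,e.com}
Op 13: insert d.com -> 10.0.0.3 (expiry=38+15=53). clock=38
Op 14: tick 11 -> clock=49.
Op 15: insert b.com -> 10.0.0.3 (expiry=49+2=51). clock=49
Op 16: insert c.com -> 10.0.0.3 (expiry=49+11=60). clock=49
Final cache (unexpired): {b.com,c.com,d.com} -> size=3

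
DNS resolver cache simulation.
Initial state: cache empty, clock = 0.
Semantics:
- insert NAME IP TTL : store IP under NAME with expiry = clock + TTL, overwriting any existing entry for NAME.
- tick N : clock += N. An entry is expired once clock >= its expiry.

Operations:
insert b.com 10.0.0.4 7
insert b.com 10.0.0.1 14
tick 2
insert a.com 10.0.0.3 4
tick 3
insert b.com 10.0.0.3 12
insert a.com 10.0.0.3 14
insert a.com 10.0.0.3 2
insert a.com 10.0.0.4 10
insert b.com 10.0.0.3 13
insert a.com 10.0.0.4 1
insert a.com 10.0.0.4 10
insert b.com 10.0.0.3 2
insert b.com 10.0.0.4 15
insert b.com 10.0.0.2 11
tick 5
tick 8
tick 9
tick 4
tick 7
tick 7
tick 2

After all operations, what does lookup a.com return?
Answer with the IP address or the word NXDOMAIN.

Op 1: insert b.com -> 10.0.0.4 (expiry=0+7=7). clock=0
Op 2: insert b.com -> 10.0.0.1 (expiry=0+14=14). clock=0
Op 3: tick 2 -> clock=2.
Op 4: insert a.com -> 10.0.0.3 (expiry=2+4=6). clock=2
Op 5: tick 3 -> clock=5.
Op 6: insert b.com -> 10.0.0.3 (expiry=5+12=17). clock=5
Op 7: insert a.com -> 10.0.0.3 (expiry=5+14=19). clock=5
Op 8: insert a.com -> 10.0.0.3 (expiry=5+2=7). clock=5
Op 9: insert a.com -> 10.0.0.4 (expiry=5+10=15). clock=5
Op 10: insert b.com -> 10.0.0.3 (expiry=5+13=18). clock=5
Op 11: insert a.com -> 10.0.0.4 (expiry=5+1=6). clock=5
Op 12: insert a.com -> 10.0.0.4 (expiry=5+10=15). clock=5
Op 13: insert b.com -> 10.0.0.3 (expiry=5+2=7). clock=5
Op 14: insert b.com -> 10.0.0.4 (expiry=5+15=20). clock=5
Op 15: insert b.com -> 10.0.0.2 (expiry=5+11=16). clock=5
Op 16: tick 5 -> clock=10.
Op 17: tick 8 -> clock=18. purged={a.com,b.com}
Op 18: tick 9 -> clock=27.
Op 19: tick 4 -> clock=31.
Op 20: tick 7 -> clock=38.
Op 21: tick 7 -> clock=45.
Op 22: tick 2 -> clock=47.
lookup a.com: not in cache (expired or never inserted)

Answer: NXDOMAIN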